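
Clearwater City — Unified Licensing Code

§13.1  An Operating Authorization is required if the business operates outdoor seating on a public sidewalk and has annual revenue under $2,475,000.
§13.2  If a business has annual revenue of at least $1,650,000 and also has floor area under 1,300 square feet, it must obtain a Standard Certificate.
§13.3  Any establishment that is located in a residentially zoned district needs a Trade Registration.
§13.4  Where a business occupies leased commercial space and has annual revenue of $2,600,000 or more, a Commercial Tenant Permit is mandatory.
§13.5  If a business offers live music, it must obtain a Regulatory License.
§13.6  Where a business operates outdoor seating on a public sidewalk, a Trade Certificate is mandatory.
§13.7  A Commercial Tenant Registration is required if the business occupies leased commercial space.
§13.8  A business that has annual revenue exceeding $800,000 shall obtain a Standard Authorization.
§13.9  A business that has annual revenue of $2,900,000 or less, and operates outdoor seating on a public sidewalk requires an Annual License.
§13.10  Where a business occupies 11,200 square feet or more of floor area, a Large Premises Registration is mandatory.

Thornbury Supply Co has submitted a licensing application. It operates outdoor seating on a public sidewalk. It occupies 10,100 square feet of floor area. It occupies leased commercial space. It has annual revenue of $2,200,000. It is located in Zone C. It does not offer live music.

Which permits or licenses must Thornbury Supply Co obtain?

§13.1 operates outdoor seating on a public sidewalk; revenue $2,200,000 < $2,475,000 → Operating Authorization required.
§13.2 revenue $2,200,000 ≥ $1,650,000; floor area 10,100 square feet ≥ 1,300 square feet → Standard Certificate not required.
§13.3 is located in Zone C (not: is located in a residentially zoned district) → Trade Registration not required.
§13.4 occupies leased commercial space; revenue $2,200,000 < $2,600,000 → Commercial Tenant Permit not required.
§13.5 does not offer live music → Regulatory License not required.
§13.6 operates outdoor seating on a public sidewalk → Trade Certificate required.
§13.7 occupies leased commercial space → Commercial Tenant Registration required.
§13.8 revenue $2,200,000 > $800,000 → Standard Authorization required.
§13.9 revenue $2,200,000 ≤ $2,900,000; operates outdoor seating on a public sidewalk → Annual License required.
§13.10 floor area 10,100 square feet < 11,200 square feet → Large Premises Registration not required.

Annual License, Commercial Tenant Registration, Operating Authorization, Standard Authorization, Trade Certificate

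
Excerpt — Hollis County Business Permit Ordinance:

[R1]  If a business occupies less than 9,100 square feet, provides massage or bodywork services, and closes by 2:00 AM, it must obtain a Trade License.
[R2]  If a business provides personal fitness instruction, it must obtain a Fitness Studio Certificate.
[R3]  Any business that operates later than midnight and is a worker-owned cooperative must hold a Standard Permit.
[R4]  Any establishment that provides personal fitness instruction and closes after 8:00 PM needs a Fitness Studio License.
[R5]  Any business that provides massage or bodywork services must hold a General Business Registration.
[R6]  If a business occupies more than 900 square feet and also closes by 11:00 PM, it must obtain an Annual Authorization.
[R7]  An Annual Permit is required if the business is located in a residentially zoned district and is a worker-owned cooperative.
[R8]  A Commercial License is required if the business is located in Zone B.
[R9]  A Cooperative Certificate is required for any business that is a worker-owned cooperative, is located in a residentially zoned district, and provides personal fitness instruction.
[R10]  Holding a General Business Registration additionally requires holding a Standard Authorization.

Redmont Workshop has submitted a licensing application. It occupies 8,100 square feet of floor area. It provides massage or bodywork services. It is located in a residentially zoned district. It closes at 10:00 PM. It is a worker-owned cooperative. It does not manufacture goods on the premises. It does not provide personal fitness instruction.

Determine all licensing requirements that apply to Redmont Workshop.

[R1] floor area 8,100 square feet < 9,100 square feet; provides massage or bodywork services; closes 10:00 PM, at/before 2:00 AM → Trade License required.
[R2] does not provide personal fitness instruction → Fitness Studio Certificate not required.
[R3] closes 10:00 PM, at/before midnight; is a worker-owned cooperative → Standard Permit not required.
[R4] does not provide personal fitness instruction; closes 10:00 PM, after 8:00 PM → Fitness Studio License not required.
[R5] provides massage or bodywork services → General Business Registration required.
[R6] floor area 8,100 square feet > 900 square feet; closes 10:00 PM, at/before 11:00 PM → Annual Authorization required.
[R7] is located in a residentially zoned district; is a worker-owned cooperative → Annual Permit required.
[R8] is located in a residentially zoned district (not: is located in Zone B) → Commercial License not required.
[R9] is a worker-owned cooperative; is located in a residentially zoned district; does not provide personal fitness instruction → Cooperative Certificate not required.
[R10] General Business Registration is required → Standard Authorization also required.

Annual Authorization, Annual Permit, General Business Registration, Standard Authorization, Trade License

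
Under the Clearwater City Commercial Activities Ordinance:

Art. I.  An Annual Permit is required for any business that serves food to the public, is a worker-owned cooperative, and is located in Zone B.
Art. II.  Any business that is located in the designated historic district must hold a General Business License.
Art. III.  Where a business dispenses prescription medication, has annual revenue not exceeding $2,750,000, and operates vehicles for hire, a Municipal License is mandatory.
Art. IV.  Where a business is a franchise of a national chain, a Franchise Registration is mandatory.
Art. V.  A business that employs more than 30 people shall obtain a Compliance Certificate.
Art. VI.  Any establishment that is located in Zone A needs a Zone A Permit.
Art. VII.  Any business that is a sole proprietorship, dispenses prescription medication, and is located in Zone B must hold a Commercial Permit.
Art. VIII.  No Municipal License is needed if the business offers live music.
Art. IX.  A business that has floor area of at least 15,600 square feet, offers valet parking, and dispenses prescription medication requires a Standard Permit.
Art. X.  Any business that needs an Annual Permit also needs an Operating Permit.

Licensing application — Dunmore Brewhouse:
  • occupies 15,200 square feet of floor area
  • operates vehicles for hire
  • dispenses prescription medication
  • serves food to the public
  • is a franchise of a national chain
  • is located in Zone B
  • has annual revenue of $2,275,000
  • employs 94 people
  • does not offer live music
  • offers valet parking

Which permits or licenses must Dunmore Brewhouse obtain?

Art. I. serves food to the public; is a franchise of a national chain (not: is a worker-owned cooperative); is located in Zone B → Annual Permit not required.
Art. II. is located in Zone B (not: is located in the designated historic district) → General Business License not required.
Art. III. dispenses prescription medication; revenue $2,275,000 ≤ $2,750,000; operates vehicles for hire → Municipal License required.
Art. IV. is a franchise of a national chain → Franchise Registration required.
Art. V. employees 94 > 30 → Compliance Certificate required.
Art. VI. is located in Zone B (not: is located in Zone A) → Zone A Permit not required.
Art. VII. is a franchise of a national chain (not: is a sole proprietorship); dispenses prescription medication; is located in Zone B → Commercial Permit not required.
Art. VIII. does not offer live music → Municipal License exemption does not apply.
Art. IX. floor area 15,200 square feet < 15,600 square feet; offers valet parking; dispenses prescription medication → Standard Permit not required.
Art. X. Annual Permit is not required → no effect.

Compliance Certificate, Franchise Registration, Municipal License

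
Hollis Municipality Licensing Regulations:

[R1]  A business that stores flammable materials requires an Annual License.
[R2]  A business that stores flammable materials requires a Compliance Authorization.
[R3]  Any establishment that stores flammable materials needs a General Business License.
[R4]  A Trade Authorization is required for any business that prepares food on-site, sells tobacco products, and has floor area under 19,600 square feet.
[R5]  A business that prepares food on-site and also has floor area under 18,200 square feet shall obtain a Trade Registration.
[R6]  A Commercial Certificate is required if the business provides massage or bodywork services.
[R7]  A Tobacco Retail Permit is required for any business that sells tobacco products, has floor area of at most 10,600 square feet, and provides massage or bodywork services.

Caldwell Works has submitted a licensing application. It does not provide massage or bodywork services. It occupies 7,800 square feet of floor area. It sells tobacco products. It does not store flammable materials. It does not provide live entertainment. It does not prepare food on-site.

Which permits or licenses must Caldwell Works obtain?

None

[R1] does not store flammable materials → Annual License not required.
[R2] does not store flammable materials → Compliance Authorization not required.
[R3] does not store flammable materials → General Business License not required.
[R4] does not prepare food on-site; sells tobacco products; floor area 7,800 square feet < 19,600 square feet → Trade Authorization not required.
[R5] does not prepare food on-site; floor area 7,800 square feet < 18,200 square feet → Trade Registration not required.
[R6] does not provide massage or bodywork services → Commercial Certificate not required.
[R7] sells tobacco products; floor area 7,800 square feet ≤ 10,600 square feet; does not provide massage or bodywork services → Tobacco Retail Permit not required.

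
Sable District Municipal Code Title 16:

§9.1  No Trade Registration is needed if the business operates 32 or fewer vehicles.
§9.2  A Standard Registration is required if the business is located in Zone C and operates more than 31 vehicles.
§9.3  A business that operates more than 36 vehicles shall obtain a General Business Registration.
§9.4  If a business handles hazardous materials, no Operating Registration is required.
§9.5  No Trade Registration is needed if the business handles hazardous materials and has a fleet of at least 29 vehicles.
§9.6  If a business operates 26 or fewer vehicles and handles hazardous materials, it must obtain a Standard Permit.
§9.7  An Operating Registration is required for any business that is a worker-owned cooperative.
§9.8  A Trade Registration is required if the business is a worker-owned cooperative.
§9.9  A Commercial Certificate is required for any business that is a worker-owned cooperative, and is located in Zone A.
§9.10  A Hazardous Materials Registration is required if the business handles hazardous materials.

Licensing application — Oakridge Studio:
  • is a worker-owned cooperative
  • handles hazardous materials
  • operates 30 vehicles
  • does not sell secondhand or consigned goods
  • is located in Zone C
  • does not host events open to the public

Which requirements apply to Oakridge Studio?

§9.1 vehicles 30 ≤ 32 → exempt from Trade Registration.
§9.2 is located in Zone C; vehicles 30 ≤ 31 → Standard Registration not required.
§9.3 vehicles 30 ≤ 36 → General Business Registration not required.
§9.4 handles hazardous materials → exempt from Operating Registration.
§9.5 handles hazardous materials; vehicles 30 ≥ 29 → exempt from Trade Registration.
§9.6 vehicles 30 > 26; handles hazardous materials → Standard Permit not required.
§9.7 is a worker-owned cooperative → Operating Registration required.
§9.8 is a worker-owned cooperative → Trade Registration required.
§9.9 is a worker-owned cooperative; is located in Zone C (not: is located in Zone A) → Commercial Certificate not required.
§9.10 handles hazardous materials → Hazardous Materials Registration required.

Hazardous Materials Registration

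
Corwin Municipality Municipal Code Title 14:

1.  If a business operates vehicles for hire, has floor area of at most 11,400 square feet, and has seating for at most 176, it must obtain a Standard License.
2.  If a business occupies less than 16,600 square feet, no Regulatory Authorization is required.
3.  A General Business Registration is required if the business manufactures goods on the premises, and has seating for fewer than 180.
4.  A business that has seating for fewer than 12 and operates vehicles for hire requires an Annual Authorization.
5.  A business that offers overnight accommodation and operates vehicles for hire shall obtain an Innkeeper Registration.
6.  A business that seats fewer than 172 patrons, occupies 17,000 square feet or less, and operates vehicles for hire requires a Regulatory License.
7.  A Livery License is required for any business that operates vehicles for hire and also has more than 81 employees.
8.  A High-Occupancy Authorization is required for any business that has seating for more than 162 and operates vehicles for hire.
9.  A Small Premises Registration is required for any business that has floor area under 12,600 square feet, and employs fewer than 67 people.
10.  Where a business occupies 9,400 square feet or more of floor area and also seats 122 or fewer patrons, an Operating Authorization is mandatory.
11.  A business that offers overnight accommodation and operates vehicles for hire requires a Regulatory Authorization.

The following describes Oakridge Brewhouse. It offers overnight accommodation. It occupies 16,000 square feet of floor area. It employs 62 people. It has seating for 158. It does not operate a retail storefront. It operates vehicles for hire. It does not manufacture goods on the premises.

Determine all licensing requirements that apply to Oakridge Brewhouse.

Innkeeper Registration, Regulatory License

1. operates vehicles for hire; floor area 16,000 square feet > 11,400 square feet; seating 158 ≤ 176 → Standard License not required.
2. floor area 16,000 square feet < 16,600 square feet → exempt from Regulatory Authorization.
3. does not manufacture goods on the premises; seating 158 < 180 → General Business Registration not required.
4. seating 158 ≥ 12; operates vehicles for hire → Annual Authorization not required.
5. offers overnight accommodation; operates vehicles for hire → Innkeeper Registration required.
6. seating 158 < 172; floor area 16,000 square feet ≤ 17,000 square feet; operates vehicles for hire → Regulatory License required.
7. operates vehicles for hire; employees 62 ≤ 81 → Livery License not required.
8. seating 158 ≤ 162; operates vehicles for hire → High-Occupancy Authorization not required.
9. floor area 16,000 square feet ≥ 12,600 square feet; employees 62 < 67 → Small Premises Registration not required.
10. floor area 16,000 square feet ≥ 9,400 square feet; seating 158 > 122 → Operating Authorization not required.
11. offers overnight accommodation; operates vehicles for hire → Regulatory Authorization required.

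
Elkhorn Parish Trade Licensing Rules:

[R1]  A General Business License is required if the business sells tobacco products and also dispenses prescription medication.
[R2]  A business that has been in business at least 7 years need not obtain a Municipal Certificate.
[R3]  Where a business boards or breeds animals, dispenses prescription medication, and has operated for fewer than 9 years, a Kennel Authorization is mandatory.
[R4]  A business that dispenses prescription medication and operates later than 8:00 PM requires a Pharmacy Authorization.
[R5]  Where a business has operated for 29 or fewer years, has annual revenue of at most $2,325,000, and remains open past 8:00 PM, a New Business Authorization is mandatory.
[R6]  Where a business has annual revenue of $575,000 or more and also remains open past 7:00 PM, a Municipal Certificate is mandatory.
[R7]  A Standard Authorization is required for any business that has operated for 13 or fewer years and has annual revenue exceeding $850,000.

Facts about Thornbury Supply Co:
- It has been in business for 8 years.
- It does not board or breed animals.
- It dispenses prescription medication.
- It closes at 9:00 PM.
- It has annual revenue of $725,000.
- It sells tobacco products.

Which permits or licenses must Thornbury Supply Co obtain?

General Business License, New Business Authorization, Pharmacy Authorization

[R1] sells tobacco products; dispenses prescription medication → General Business License required.
[R2] years in business 8 ≥ 7 → exempt from Municipal Certificate.
[R3] does not board or breed animals; dispenses prescription medication; years in business 8 < 9 → Kennel Authorization not required.
[R4] dispenses prescription medication; closes 9:00 PM, after 8:00 PM → Pharmacy Authorization required.
[R5] years in business 8 ≤ 29; revenue $725,000 ≤ $2,325,000; closes 9:00 PM, after 8:00 PM → New Business Authorization required.
[R6] revenue $725,000 ≥ $575,000; closes 9:00 PM, after 7:00 PM → Municipal Certificate required.
[R7] years in business 8 ≤ 13; revenue $725,000 ≤ $850,000 → Standard Authorization not required.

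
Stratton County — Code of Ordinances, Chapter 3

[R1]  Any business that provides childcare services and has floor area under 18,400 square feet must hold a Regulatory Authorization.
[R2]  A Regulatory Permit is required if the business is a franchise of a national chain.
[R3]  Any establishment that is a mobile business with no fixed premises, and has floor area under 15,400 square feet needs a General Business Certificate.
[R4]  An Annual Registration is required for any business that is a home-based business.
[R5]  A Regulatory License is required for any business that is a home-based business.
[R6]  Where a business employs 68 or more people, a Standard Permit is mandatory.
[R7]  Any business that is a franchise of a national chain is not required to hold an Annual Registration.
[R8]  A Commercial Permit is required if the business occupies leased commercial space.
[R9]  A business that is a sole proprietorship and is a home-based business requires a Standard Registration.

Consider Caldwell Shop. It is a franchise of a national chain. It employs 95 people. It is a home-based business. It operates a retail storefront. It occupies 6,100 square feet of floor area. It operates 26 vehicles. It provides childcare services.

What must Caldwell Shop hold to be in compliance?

Regulatory Authorization, Regulatory License, Regulatory Permit, Standard Permit

[R1] provides childcare services; floor area 6,100 square feet < 18,400 square feet → Regulatory Authorization required.
[R2] is a franchise of a national chain → Regulatory Permit required.
[R3] is a home-based business (not: is a mobile business with no fixed premises); floor area 6,100 square feet < 15,400 square feet → General Business Certificate not required.
[R4] is a home-based business → Annual Registration required.
[R5] is a home-based business → Regulatory License required.
[R6] employees 95 ≥ 68 → Standard Permit required.
[R7] is a franchise of a national chain → exempt from Annual Registration.
[R8] is a home-based business (not: occupies leased commercial space) → Commercial Permit not required.
[R9] is a franchise of a national chain (not: is a sole proprietorship); is a home-based business → Standard Registration not required.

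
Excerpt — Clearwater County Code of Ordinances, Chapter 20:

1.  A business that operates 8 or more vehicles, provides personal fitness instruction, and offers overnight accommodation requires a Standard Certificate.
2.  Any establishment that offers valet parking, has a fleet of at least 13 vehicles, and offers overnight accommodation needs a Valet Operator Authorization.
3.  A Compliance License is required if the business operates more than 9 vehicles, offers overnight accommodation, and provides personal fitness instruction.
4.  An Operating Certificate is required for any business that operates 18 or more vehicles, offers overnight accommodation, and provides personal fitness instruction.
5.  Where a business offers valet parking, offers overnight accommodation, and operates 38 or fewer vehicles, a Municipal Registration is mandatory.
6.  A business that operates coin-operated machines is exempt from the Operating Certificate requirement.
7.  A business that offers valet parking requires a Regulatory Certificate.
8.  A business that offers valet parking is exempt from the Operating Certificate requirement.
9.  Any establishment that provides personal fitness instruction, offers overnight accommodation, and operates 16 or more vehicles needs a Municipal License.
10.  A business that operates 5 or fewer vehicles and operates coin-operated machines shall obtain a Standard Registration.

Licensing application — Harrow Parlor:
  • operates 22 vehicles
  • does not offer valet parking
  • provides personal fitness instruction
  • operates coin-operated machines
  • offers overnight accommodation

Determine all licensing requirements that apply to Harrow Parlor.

1. vehicles 22 ≥ 8; provides personal fitness instruction; offers overnight accommodation → Standard Certificate required.
2. does not offer valet parking; vehicles 22 ≥ 13; offers overnight accommodation → Valet Operator Authorization not required.
3. vehicles 22 > 9; offers overnight accommodation; provides personal fitness instruction → Compliance License required.
4. vehicles 22 ≥ 18; offers overnight accommodation; provides personal fitness instruction → Operating Certificate required.
5. does not offer valet parking; offers overnight accommodation; vehicles 22 ≤ 38 → Municipal Registration not required.
6. operates coin-operated machines → exempt from Operating Certificate.
7. does not offer valet parking → Regulatory Certificate not required.
8. does not offer valet parking → Operating Certificate exemption does not apply.
9. provides personal fitness instruction; offers overnight accommodation; vehicles 22 ≥ 16 → Municipal License required.
10. vehicles 22 > 5; operates coin-operated machines → Standard Registration not required.

Compliance License, Municipal License, Standard Certificate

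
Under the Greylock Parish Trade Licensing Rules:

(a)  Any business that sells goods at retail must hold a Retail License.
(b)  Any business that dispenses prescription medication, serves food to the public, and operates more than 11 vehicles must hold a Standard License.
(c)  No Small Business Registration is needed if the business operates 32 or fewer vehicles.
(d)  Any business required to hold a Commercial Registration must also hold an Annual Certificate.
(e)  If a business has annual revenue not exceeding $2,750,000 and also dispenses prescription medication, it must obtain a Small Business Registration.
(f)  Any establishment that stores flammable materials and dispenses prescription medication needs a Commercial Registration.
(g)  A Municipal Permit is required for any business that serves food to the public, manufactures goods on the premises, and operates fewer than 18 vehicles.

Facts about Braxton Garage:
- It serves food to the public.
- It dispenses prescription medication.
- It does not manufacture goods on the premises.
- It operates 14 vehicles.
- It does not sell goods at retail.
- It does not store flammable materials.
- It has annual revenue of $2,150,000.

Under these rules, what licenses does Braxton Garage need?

Standard License

(a) does not sell goods at retail → Retail License not required.
(b) dispenses prescription medication; serves food to the public; vehicles 14 > 11 → Standard License required.
(c) vehicles 14 ≤ 32 → exempt from Small Business Registration.
(d) Commercial Registration is not required → no effect.
(e) revenue $2,150,000 ≤ $2,750,000; dispenses prescription medication → Small Business Registration required.
(f) does not store flammable materials; dispenses prescription medication → Commercial Registration not required.
(g) serves food to the public; does not manufacture goods on the premises; vehicles 14 < 18 → Municipal Permit not required.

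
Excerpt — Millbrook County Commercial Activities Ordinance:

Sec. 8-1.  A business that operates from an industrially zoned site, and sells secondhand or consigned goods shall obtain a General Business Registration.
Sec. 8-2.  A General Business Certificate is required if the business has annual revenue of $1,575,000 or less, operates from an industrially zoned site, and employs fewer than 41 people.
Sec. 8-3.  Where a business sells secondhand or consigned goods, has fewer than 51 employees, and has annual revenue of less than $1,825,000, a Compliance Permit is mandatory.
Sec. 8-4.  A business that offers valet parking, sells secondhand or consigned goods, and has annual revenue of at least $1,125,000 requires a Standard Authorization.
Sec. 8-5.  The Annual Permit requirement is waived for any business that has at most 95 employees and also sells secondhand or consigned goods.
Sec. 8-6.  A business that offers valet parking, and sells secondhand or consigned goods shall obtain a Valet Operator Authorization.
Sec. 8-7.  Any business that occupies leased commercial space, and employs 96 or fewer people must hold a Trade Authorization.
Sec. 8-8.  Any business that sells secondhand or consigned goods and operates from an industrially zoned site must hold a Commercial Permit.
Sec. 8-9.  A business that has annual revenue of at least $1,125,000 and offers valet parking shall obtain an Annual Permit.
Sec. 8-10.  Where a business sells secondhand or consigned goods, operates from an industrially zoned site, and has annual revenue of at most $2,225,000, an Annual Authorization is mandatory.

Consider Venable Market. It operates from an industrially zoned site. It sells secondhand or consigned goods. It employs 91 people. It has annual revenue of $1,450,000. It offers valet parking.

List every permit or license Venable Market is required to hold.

Annual Authorization, Commercial Permit, General Business Registration, Standard Authorization, Valet Operator Authorization

Sec. 8-1. operates from an industrially zoned site; sells secondhand or consigned goods → General Business Registration required.
Sec. 8-2. revenue $1,450,000 ≤ $1,575,000; operates from an industrially zoned site; employees 91 ≥ 41 → General Business Certificate not required.
Sec. 8-3. sells secondhand or consigned goods; employees 91 ≥ 51; revenue $1,450,000 < $1,825,000 → Compliance Permit not required.
Sec. 8-4. offers valet parking; sells secondhand or consigned goods; revenue $1,450,000 ≥ $1,125,000 → Standard Authorization required.
Sec. 8-5. employees 91 ≤ 95; sells secondhand or consigned goods → exempt from Annual Permit.
Sec. 8-6. offers valet parking; sells secondhand or consigned goods → Valet Operator Authorization required.
Sec. 8-7. operates from an industrially zoned site (not: occupies leased commercial space); employees 91 ≤ 96 → Trade Authorization not required.
Sec. 8-8. sells secondhand or consigned goods; operates from an industrially zoned site → Commercial Permit required.
Sec. 8-9. revenue $1,450,000 ≥ $1,125,000; offers valet parking → Annual Permit required.
Sec. 8-10. sells secondhand or consigned goods; operates from an industrially zoned site; revenue $1,450,000 ≤ $2,225,000 → Annual Authorization required.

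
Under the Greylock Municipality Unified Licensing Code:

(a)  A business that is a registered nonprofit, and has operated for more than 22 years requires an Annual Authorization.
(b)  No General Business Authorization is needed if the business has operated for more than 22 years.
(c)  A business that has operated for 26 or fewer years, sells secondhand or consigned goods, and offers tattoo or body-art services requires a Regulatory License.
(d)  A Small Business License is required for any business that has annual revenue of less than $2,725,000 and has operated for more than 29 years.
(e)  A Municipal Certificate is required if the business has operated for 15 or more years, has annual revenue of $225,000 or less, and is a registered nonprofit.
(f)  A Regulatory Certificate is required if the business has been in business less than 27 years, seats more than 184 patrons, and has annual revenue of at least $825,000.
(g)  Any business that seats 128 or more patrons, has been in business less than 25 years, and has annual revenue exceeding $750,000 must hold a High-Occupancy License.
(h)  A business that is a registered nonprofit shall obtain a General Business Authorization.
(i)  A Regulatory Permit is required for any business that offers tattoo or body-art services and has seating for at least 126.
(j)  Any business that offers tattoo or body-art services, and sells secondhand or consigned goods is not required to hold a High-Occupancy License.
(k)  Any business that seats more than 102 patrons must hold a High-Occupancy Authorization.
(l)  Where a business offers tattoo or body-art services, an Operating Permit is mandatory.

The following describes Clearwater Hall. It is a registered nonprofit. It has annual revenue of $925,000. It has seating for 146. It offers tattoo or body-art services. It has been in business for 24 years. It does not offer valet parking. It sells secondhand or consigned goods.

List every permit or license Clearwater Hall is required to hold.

Annual Authorization, High-Occupancy Authorization, Operating Permit, Regulatory License, Regulatory Permit

(a) is a registered nonprofit; years in business 24 > 22 → Annual Authorization required.
(b) years in business 24 > 22 → exempt from General Business Authorization.
(c) years in business 24 ≤ 26; sells secondhand or consigned goods; offers tattoo or body-art services → Regulatory License required.
(d) revenue $925,000 < $2,725,000; years in business 24 ≤ 29 → Small Business License not required.
(e) years in business 24 ≥ 15; revenue $925,000 > $225,000; is a registered nonprofit → Municipal Certificate not required.
(f) years in business 24 < 27; seating 146 ≤ 184; revenue $925,000 ≥ $825,000 → Regulatory Certificate not required.
(g) seating 146 ≥ 128; years in business 24 < 25; revenue $925,000 > $750,000 → High-Occupancy License required.
(h) is a registered nonprofit → General Business Authorization required.
(i) offers tattoo or body-art services; seating 146 ≥ 126 → Regulatory Permit required.
(j) offers tattoo or body-art services; sells secondhand or consigned goods → exempt from High-Occupancy License.
(k) seating 146 > 102 → High-Occupancy Authorization required.
(l) offers tattoo or body-art services → Operating Permit required.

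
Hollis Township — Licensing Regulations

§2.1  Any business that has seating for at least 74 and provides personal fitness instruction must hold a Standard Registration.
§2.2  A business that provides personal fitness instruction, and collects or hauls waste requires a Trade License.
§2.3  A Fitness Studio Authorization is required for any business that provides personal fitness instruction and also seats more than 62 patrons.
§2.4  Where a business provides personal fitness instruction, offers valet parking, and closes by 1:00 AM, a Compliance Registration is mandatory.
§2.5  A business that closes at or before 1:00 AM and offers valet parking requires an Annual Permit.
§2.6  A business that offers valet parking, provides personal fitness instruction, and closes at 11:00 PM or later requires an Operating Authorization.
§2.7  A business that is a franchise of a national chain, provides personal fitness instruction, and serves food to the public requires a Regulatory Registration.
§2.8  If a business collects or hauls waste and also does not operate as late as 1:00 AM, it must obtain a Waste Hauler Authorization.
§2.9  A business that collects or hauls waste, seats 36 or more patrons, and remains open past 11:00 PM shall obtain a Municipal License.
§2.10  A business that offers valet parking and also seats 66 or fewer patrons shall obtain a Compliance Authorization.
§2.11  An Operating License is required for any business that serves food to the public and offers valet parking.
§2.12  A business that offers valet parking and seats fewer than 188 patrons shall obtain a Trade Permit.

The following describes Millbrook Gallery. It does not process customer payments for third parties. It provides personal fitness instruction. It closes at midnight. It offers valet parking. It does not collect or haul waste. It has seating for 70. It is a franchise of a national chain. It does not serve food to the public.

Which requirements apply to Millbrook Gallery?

Annual Permit, Compliance Registration, Fitness Studio Authorization, Operating Authorization, Trade Permit

§2.1 seating 70 < 74; provides personal fitness instruction → Standard Registration not required.
§2.2 provides personal fitness instruction; does not collect or haul waste → Trade License not required.
§2.3 provides personal fitness instruction; seating 70 > 62 → Fitness Studio Authorization required.
§2.4 provides personal fitness instruction; offers valet parking; closes midnight, at/before 1:00 AM → Compliance Registration required.
§2.5 closes midnight, at/before 1:00 AM; offers valet parking → Annual Permit required.
§2.6 offers valet parking; provides personal fitness instruction; closes midnight, after 11:00 PM → Operating Authorization required.
§2.7 is a franchise of a national chain; provides personal fitness instruction; does not serve food to the public → Regulatory Registration not required.
§2.8 does not collect or haul waste; closes midnight, at/before 1:00 AM → Waste Hauler Authorization not required.
§2.9 does not collect or haul waste; seating 70 ≥ 36; closes midnight, after 11:00 PM → Municipal License not required.
§2.10 offers valet parking; seating 70 > 66 → Compliance Authorization not required.
§2.11 does not serve food to the public; offers valet parking → Operating License not required.
§2.12 offers valet parking; seating 70 < 188 → Trade Permit required.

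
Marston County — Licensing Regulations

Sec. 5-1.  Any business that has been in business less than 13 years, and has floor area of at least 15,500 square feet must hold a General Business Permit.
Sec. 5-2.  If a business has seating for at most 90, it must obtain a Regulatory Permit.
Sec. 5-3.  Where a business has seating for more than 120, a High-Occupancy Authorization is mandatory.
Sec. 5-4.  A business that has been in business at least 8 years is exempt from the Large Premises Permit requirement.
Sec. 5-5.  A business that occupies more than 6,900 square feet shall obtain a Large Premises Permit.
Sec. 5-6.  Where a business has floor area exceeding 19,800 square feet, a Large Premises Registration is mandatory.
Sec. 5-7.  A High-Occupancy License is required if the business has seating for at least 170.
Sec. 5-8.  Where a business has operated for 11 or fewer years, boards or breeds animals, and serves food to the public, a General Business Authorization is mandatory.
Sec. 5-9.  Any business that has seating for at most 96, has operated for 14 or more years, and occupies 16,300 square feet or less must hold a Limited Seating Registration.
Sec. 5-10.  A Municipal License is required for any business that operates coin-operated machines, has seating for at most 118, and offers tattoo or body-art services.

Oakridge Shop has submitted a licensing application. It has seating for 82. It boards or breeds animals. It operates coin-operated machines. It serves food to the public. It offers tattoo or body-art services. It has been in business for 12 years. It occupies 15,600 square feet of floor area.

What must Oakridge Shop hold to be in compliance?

Sec. 5-1. years in business 12 < 13; floor area 15,600 square feet ≥ 15,500 square feet → General Business Permit required.
Sec. 5-2. seating 82 ≤ 90 → Regulatory Permit required.
Sec. 5-3. seating 82 ≤ 120 → High-Occupancy Authorization not required.
Sec. 5-4. years in business 12 ≥ 8 → exempt from Large Premises Permit.
Sec. 5-5. floor area 15,600 square feet > 6,900 square feet → Large Premises Permit required.
Sec. 5-6. floor area 15,600 square feet ≤ 19,800 square feet → Large Premises Registration not required.
Sec. 5-7. seating 82 < 170 → High-Occupancy License not required.
Sec. 5-8. years in business 12 > 11; boards or breeds animals; serves food to the public → General Business Authorization not required.
Sec. 5-9. seating 82 ≤ 96; years in business 12 < 14; floor area 15,600 square feet ≤ 16,300 square feet → Limited Seating Registration not required.
Sec. 5-10. operates coin-operated machines; seating 82 ≤ 118; offers tattoo or body-art services → Municipal License required.

General Business Permit, Municipal License, Regulatory Permit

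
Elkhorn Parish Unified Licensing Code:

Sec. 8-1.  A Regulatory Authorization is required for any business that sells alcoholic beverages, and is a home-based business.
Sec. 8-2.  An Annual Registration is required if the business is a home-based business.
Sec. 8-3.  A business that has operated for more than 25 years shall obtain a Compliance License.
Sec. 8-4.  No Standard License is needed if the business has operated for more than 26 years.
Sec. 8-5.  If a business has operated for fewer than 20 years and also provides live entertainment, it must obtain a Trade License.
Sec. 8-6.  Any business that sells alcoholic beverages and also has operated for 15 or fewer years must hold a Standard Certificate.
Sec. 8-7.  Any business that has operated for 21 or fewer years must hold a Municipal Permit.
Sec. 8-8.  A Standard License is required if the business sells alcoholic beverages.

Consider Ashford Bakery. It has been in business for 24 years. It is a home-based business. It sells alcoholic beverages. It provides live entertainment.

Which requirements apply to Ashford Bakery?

Annual Registration, Regulatory Authorization, Standard License

Sec. 8-1. sells alcoholic beverages; is a home-based business → Regulatory Authorization required.
Sec. 8-2. is a home-based business → Annual Registration required.
Sec. 8-3. years in business 24 ≤ 25 → Compliance License not required.
Sec. 8-4. years in business 24 ≤ 26 → Standard License exemption does not apply.
Sec. 8-5. years in business 24 ≥ 20; provides live entertainment → Trade License not required.
Sec. 8-6. sells alcoholic beverages; years in business 24 > 15 → Standard Certificate not required.
Sec. 8-7. years in business 24 > 21 → Municipal Permit not required.
Sec. 8-8. sells alcoholic beverages → Standard License required.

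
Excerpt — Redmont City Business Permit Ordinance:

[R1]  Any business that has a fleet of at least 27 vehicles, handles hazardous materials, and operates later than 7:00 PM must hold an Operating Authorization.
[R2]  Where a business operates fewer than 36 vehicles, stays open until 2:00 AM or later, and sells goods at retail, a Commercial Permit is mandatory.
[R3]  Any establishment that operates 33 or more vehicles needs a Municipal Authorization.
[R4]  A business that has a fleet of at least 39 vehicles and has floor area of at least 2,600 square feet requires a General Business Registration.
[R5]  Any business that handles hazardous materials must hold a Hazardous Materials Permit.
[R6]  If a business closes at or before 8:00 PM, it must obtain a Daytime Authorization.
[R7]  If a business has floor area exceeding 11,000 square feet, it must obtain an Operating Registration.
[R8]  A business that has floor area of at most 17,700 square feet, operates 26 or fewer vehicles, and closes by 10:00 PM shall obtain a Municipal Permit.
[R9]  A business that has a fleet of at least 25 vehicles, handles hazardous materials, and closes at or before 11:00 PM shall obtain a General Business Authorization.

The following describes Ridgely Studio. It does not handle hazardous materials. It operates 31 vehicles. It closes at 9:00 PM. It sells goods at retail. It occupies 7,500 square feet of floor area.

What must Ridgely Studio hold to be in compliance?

[R1] vehicles 31 ≥ 27; does not handle hazardous materials; closes 9:00 PM, after 7:00 PM → Operating Authorization not required.
[R2] vehicles 31 < 36; closes 9:00 PM, at/before 2:00 AM; sells goods at retail → Commercial Permit not required.
[R3] vehicles 31 < 33 → Municipal Authorization not required.
[R4] vehicles 31 < 39; floor area 7,500 square feet ≥ 2,600 square feet → General Business Registration not required.
[R5] does not handle hazardous materials → Hazardous Materials Permit not required.
[R6] closes 9:00 PM, after 8:00 PM → Daytime Authorization not required.
[R7] floor area 7,500 square feet ≤ 11,000 square feet → Operating Registration not required.
[R8] floor area 7,500 square feet ≤ 17,700 square feet; vehicles 31 > 26; closes 9:00 PM, at/before 10:00 PM → Municipal Permit not required.
[R9] vehicles 31 ≥ 25; does not handle hazardous materials; closes 9:00 PM, at/before 11:00 PM → General Business Authorization not required.

None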